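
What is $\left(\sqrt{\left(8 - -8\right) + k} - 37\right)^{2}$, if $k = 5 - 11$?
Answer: $\left(37 - \sqrt{10}\right)^{2} \approx 1145.0$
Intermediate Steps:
$k = -6$
$\left(\sqrt{\left(8 - -8\right) + k} - 37\right)^{2} = \left(\sqrt{\left(8 - -8\right) - 6} - 37\right)^{2} = \left(\sqrt{\left(8 + 8\right) - 6} - 37\right)^{2} = \left(\sqrt{16 - 6} - 37\right)^{2} = \left(\sqrt{10} - 37\right)^{2} = \left(-37 + \sqrt{10}\right)^{2}$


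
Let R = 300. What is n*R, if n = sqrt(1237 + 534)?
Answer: 300*sqrt(1771) ≈ 12625.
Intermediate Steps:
n = sqrt(1771) ≈ 42.083
n*R = sqrt(1771)*300 = 300*sqrt(1771)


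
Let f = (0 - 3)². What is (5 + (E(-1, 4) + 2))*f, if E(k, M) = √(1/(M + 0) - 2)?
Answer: 63 + 9*I*√7/2 ≈ 63.0 + 11.906*I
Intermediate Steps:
f = 9 (f = (-3)² = 9)
E(k, M) = √(-2 + 1/M) (E(k, M) = √(1/M - 2) = √(-2 + 1/M))
(5 + (E(-1, 4) + 2))*f = (5 + (√(-2 + 1/4) + 2))*9 = (5 + (√(-2 + ¼) + 2))*9 = (5 + (√(-7/4) + 2))*9 = (5 + (I*√7/2 + 2))*9 = (5 + (2 + I*√7/2))*9 = (7 + I*√7/2)*9 = 63 + 9*I*√7/2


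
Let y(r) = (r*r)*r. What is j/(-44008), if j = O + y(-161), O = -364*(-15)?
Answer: 4167821/44008 ≈ 94.706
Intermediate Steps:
y(r) = r³ (y(r) = r²*r = r³)
O = 5460
j = -4167821 (j = 5460 + (-161)³ = 5460 - 4173281 = -4167821)
j/(-44008) = -4167821/(-44008) = -4167821*(-1/44008) = 4167821/44008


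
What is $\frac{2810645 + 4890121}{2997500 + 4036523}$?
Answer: $\frac{7700766}{7034023} \approx 1.0948$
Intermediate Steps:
$\frac{2810645 + 4890121}{2997500 + 4036523} = \frac{7700766}{7034023}$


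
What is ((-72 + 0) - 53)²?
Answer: 15625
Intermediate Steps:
((-72 + 0) - 53)² = (-72 - 53)² = (-125)² = 15625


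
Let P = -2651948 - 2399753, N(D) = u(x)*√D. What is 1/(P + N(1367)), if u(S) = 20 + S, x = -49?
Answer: -5051701/25519681843754 + 29*√1367/25519681843754 ≈ -1.9791e-7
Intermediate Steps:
N(D) = -29*√D (N(D) = (20 - 49)*√D = -29*√D)
P = -5051701
1/(P + N(1367)) = 1/(-5051701 - 29*√1367)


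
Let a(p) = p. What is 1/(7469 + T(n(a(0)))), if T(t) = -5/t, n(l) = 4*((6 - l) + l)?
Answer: 24/179251 ≈ 0.00013389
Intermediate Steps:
n(l) = 24 (n(l) = 4*6 = 24)
1/(7469 + T(n(a(0)))) = 1/(7469 - 5/24) = 1/(179251/24) = 24/179251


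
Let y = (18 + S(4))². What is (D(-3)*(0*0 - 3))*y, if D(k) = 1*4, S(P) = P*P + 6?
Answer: -19200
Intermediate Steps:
S(P) = 6 + P² (S(P) = P² + 6 = 6 + P²)
D(k) = 4
y = 1600 (y = (18 + (6 + 4²))² = (18 + (6 + 16))² = (18 + 22)² = 40² = 1600)
(D(-3)*(0*0 - 3))*y = (4*(0*0 - 3))*1600 = (4*(0 - 3))*1600 = (4*(-3))*1600 = -12*1600 = -19200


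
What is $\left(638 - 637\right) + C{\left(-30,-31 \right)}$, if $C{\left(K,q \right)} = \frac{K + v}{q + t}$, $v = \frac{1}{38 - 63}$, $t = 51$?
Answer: $- \frac{251}{500} \approx -0.502$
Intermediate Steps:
$v = - \frac{1}{25}$ ($v = \frac{1}{38 - 63} = \frac{1}{-25} = - \frac{1}{25} \approx -0.04$)
$C{\left(K,q \right)} = \frac{- \frac{1}{25} + K}{51 + q}$ ($C{\left(K,q \right)} = \frac{K - \frac{1}{25}}{q + 51} = \frac{- \frac{1}{25} + K}{51 + q}$)
$\left(638 - 637\right) + C{\left(-30,-31 \right)} = \left(638 - 637\right) + \frac{- \frac{1}{25} - 30}{51 - 31} = \left(638 - 637\right) + \frac{1}{20} \left(- \frac{751}{25}\right) = 1 + \frac{1}{20} \left(- \frac{751}{25}\right) = 1 - \frac{751}{500} = - \frac{251}{500}$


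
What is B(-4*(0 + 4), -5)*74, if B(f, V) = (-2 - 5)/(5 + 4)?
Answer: -518/9 ≈ -57.556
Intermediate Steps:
B(f, V) = -7/9
B(-4*(0 + 4), -5)*74 = -7/9*74 = -518/9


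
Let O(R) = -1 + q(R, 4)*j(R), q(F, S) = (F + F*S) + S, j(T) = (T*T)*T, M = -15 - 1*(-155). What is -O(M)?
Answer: -1931775999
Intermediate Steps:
M = 140 (M = -15 + 155 = 140)
j(T) = T³ (j(T) = T²*T = T³)
q(F, S) = F + S + F*S
O(R) = -1 + R³*(4 + 5*R) (O(R) = -1 + (R + 4 + R*4)*R³ = -1 + (R + 4 + 4*R)*R³ = -1 + (4 + 5*R)*R³ = -1 + R³*(4 + 5*R))
-O(M) = -(-1 + 140³*(4 + 5*140)) = -(-1 + 2744000*(4 + 700)) = -(-1 + 2744000*704) = -(-1 + 1931776000) = -1*1931775999 = -1931775999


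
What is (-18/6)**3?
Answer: -27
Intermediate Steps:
(-18/6)**3 = (-18*1/6)**3 = (-3)**3 = -27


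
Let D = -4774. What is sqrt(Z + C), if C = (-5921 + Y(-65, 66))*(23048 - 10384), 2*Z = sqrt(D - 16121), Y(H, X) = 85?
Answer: sqrt(-295628416 + 2*I*sqrt(20895))/2 ≈ 0.0042036 + 8596.9*I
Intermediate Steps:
Z = I*sqrt(20895)/2 (Z = sqrt(-4774 - 16121)/2 = sqrt(-20895)/2 = (I*sqrt(20895))/2 = I*sqrt(20895)/2 ≈ 72.276*I)
C = -73907104 (C = (-5921 + 85)*(23048 - 10384) = -5836*12664 = -73907104)
sqrt(Z + C) = sqrt(I*sqrt(20895)/2 - 73907104) = sqrt(-73907104 + I*sqrt(20895)/2)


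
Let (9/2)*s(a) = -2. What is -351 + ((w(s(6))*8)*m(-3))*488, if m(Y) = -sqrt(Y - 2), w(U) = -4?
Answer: -351 + 15616*I*sqrt(5) ≈ -351.0 + 34918.0*I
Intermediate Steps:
s(a) = -4/9 (s(a) = (2/9)*(-2) = -4/9)
m(Y) = -sqrt(-2 + Y)
-351 + ((w(s(6))*8)*m(-3))*488 = -351 + ((-4*8)*(-sqrt(-2 - 3)))*488 = -351 - (-32)*sqrt(-5)*488 = -351 - (-32)*I*sqrt(5)*488 = -351 + (32*I*sqrt(5))*488 = -351 + 15616*I*sqrt(5)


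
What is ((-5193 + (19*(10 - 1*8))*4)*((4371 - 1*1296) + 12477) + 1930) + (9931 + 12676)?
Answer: -78373095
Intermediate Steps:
((-5193 + (19*(10 - 1*8))*4)*((4371 - 1*1296) + 12477) + 1930) + (9931 + 12676) = ((-5193 + (19*(10 - 8))*4)*((4371 - 1296) + 12477) + 1930) + 22607 = ((-5193 + (19*2)*4)*(3075 + 12477) + 1930) + 22607 = ((-5193 + 38*4)*15552 + 1930) + 22607 = ((-5193 + 152)*15552 + 1930) + 22607 = (-5041*15552 + 1930) + 22607 = (-78397632 + 1930) + 22607 = -78395702 + 22607 = -78373095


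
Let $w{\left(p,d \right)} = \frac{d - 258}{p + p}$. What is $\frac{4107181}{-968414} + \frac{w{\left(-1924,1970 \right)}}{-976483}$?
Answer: $- \frac{1929094748906867}{454852747629722} \approx -4.2411$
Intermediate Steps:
$w{\left(p,d \right)} = \frac{-258 + d}{2 p}$
$\frac{4107181}{-968414} + \frac{w{\left(-1924,1970 \right)}}{-976483} = \frac{4107181}{-968414} + \frac{\frac{1}{2} \frac{1}{-1924} \left(-258 + 1970\right)}{-976483} = 4107181 \left(- \frac{1}{968414}\right) + \frac{1}{2} \left(- \frac{1}{1924}\right) 1712 \left(- \frac{1}{976483}\right) = - \frac{4107181}{968414} - - \frac{214}{469688323} = - \frac{4107181}{968414} + \frac{214}{469688323} = - \frac{1929094748906867}{454852747629722}$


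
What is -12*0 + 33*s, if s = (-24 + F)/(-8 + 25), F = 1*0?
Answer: -792/17 ≈ -46.588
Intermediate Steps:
F = 0
s = -24/17 (s = (-24 + 0)/(-8 + 25) = -24/17 ≈ -1.4118)
-12*0 + 33*s = -12*0 + 33*(-24/17) = 0 - 792/17 = -792/17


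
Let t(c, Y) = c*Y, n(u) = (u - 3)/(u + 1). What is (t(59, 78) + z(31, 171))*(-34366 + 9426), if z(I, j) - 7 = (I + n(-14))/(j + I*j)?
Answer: -170353835945/1482 ≈ -1.1495e+8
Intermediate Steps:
n(u) = (-3 + u)/(1 + u)
z(I, j) = 7 + (17/13 + I)/(j + I*j) (z(I, j) = 7 + (I + (-3 - 14)/(1 - 14))/(j + I*j) = 7 + (I - 17/(-13))/(j + I*j) = 7 + (I - 1/13*(-17))/(j + I*j) = 7 + (I + 17/13)/(j + I*j) = 7 + (17/13 + I)/(j + I*j))
t(c, Y) = Y*c
(t(59, 78) + z(31, 171))*(-34366 + 9426) = (78*59 + (17/13 + 31 + 7*171 + 7*31*171)/(171*(1 + 31)))*(-34366 + 9426) = (4602 + (1/171)*(17/13 + 31 + 1197 + 37107)/32)*(-24940) = (4602 + (1/171)*(1/32)*(498372/13))*(-24940) = (4602 + 41531/5928)*(-24940) = (27322187/5928)*(-24940) = -170353835945/1482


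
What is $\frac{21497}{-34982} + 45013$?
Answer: $\frac{1574623269}{34982} \approx 45012.0$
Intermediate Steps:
$\frac{21497}{-34982} + 45013 = 21497 \left(- \frac{1}{34982}\right) + 45013 = - \frac{21497}{34982} + 45013 = \frac{1574623269}{34982}$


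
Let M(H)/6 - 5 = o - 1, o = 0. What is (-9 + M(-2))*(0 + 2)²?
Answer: 60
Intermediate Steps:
M(H) = 24 (M(H) = 30 + 6*(0 - 1) = 30 + 6*(-1) = 30 - 6 = 24)
(-9 + M(-2))*(0 + 2)² = (-9 + 24)*(0 + 2)² = 15*2² = 15*4 = 60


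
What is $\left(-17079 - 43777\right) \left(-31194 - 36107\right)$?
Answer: $4095669656$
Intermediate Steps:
$\left(-17079 - 43777\right) \left(-31194 - 36107\right) = \left(-60856\right) \left(-67301\right) = 4095669656$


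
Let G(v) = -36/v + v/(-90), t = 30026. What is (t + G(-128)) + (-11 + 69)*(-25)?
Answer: 41151893/1440 ≈ 28578.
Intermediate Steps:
G(v) = -36/v - v/90 (G(v) = -36/v + v*(-1/90) = -36/v - v/90)
(t + G(-128)) + (-11 + 69)*(-25) = (30026 + (-36/(-128) - 1/90*(-128))) + (-11 + 69)*(-25) = (30026 + (-36*(-1/128) + 64/45)) + 58*(-25) = (30026 + (9/32 + 64/45)) - 1450 = (30026 + 2453/1440) - 1450 = 43239893/1440 - 1450 = 41151893/1440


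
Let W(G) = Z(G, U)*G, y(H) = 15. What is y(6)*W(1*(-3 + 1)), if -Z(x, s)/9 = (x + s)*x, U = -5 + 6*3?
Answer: -5940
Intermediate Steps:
U = 13 (U = -5 + 18 = 13)
Z(x, s) = -9*x*(s + x) (Z(x, s) = -9*(x + s)*x = -9*(s + x)*x = -9*x*(s + x))
W(G) = -9*G**2*(13 + G) (W(G) = (-9*G*(13 + G))*G = -9*G**2*(13 + G))
y(6)*W(1*(-3 + 1)) = 15*(9*(1*(-3 + 1))**2*(-13 - (-3 + 1))) = 15*(9*(1*(-2))**2*(-13 - (-2))) = 15*(9*(-2)**2*(-13 - 1*(-2))) = 15*(9*4*(-13 + 2)) = 15*(9*4*(-11)) = 15*(-396) = -5940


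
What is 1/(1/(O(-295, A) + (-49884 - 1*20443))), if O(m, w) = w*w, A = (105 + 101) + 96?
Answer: 20877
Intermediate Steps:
A = 302 (A = 206 + 96 = 302)
O(m, w) = w²
1/(1/(O(-295, A) + (-49884 - 1*20443))) = 1/(1/(302² + (-49884 - 1*20443))) = 1/(1/(91204 + (-49884 - 20443))) = 1/(1/(91204 - 70327)) = 1/(1/20877) = 20877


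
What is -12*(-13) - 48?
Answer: 108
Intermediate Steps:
-12*(-13) - 48 = 156 - 48 = 108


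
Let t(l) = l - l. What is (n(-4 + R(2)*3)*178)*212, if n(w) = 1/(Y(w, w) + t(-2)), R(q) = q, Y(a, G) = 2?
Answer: 18868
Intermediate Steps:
t(l) = 0
n(w) = ½ (n(w) = 1/(2 + 0) = 1/2 = ½)
(n(-4 + R(2)*3)*178)*212 = ((½)*178)*212 = 89*212 = 18868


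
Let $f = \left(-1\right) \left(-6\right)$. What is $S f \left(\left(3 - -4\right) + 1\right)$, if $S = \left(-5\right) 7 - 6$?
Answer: $-1968$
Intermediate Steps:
$f = 6$
$S = -41$ ($S = -35 - 6 = -41$)
$S f \left(\left(3 - -4\right) + 1\right) = - 41 \cdot 6 \left(\left(3 - -4\right) + 1\right) = - 41 \cdot 6 \left(\left(3 + 4\right) + 1\right) = - 41 \cdot 6 \left(7 + 1\right) = - 41 \cdot 6 \cdot 8 = \left(-41\right) 48 = -1968$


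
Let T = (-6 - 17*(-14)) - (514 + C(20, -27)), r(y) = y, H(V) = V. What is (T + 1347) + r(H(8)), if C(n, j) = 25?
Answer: 1048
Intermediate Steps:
T = -307 (T = (-6 - 17*(-14)) - (514 + 25) = (-6 + 238) - 1*539 = 232 - 539 = -307)
(T + 1347) + r(H(8)) = (-307 + 1347) + 8 = 1040 + 8 = 1048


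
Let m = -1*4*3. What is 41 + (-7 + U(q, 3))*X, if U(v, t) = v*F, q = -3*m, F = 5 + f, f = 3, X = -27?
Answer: -7546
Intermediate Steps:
F = 8 (F = 5 + 3 = 8)
m = -12 (m = -4*3 = -12)
q = 36 (q = -3*(-12) = 36)
U(v, t) = 8*v (U(v, t) = v*8 = 8*v)
41 + (-7 + U(q, 3))*X = 41 + (-7 + 8*36)*(-27) = 41 + (-7 + 288)*(-27) = 41 + 281*(-27) = 41 - 7587 = -7546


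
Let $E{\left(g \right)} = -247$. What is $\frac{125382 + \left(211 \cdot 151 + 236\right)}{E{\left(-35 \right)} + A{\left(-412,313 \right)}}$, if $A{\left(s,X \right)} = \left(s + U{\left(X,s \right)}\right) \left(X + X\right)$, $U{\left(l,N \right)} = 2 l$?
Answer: $\frac{157479}{133717} \approx 1.1777$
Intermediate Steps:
$A{\left(s,X \right)} = 2 X \left(s + 2 X\right)$ ($A{\left(s,X \right)} = \left(s + 2 X\right) \left(X + X\right) = \left(s + 2 X\right) 2 X = 2 X \left(s + 2 X\right)$)
$\frac{125382 + \left(211 \cdot 151 + 236\right)}{E{\left(-35 \right)} + A{\left(-412,313 \right)}} = \frac{125382 + \left(211 \cdot 151 + 236\right)}{-247 + 2 \cdot 313 \left(-412 + 2 \cdot 313\right)} = \frac{125382 + \left(31861 + 236\right)}{-247 + 2 \cdot 313 \left(-412 + 626\right)} = \frac{125382 + 32097}{-247 + 2 \cdot 313 \cdot 214} = \frac{157479}{-247 + 133964} = \frac{157479}{133717}$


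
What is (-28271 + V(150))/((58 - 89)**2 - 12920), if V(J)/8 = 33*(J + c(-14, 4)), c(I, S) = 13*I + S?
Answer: 35663/11959 ≈ 2.9821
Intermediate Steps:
c(I, S) = S + 13*I
V(J) = -46992 + 264*J (V(J) = 8*(33*(J + (4 + 13*(-14)))) = 8*(33*(J + (4 - 182))) = 8*(33*(J - 178)) = 8*(33*(-178 + J)) = 8*(-5874 + 33*J) = -46992 + 264*J)
(-28271 + V(150))/((58 - 89)**2 - 12920) = (-28271 + (-46992 + 264*150))/((58 - 89)**2 - 12920) = (-28271 + (-46992 + 39600))/((-31)**2 - 12920) = (-28271 - 7392)/(961 - 12920) = -35663/(-11959) = -35663*(-1/11959) = 35663/11959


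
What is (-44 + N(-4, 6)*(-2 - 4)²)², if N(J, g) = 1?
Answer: 64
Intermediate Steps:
(-44 + N(-4, 6)*(-2 - 4)²)² = (-44 + 1*(-2 - 4)²)² = (-44 + 1*(-6)²)² = (-44 + 1*36)² = (-44 + 36)² = (-8)² = 64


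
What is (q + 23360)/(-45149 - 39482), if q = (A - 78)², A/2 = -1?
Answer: -29760/84631 ≈ -0.35164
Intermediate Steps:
A = -2 (A = 2*(-1) = -2)
q = 6400 (q = (-2 - 78)² = (-80)² = 6400)
(q + 23360)/(-45149 - 39482) = (6400 + 23360)/(-45149 - 39482) = 29760/(-84631) = 29760*(-1/84631) = -29760/84631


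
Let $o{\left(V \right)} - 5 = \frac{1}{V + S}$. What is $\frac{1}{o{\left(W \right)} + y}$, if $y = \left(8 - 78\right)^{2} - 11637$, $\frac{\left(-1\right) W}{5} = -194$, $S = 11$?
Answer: $- \frac{981}{6604091} \approx -0.00014854$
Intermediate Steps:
$W = 970$ ($W = \left(-5\right) \left(-194\right) = 970$)
$o{\left(V \right)} = 5 + \frac{1}{11 + V}$ ($o{\left(V \right)} = 5 + \frac{1}{V + 11} = 5 + \frac{1}{11 + V}$)
$y = -6737$ ($y = \left(-70\right)^{2} - 11637 = 4900 - 11637 = -6737$)
$\frac{1}{o{\left(W \right)} + y} = \frac{1}{\frac{56 + 5 \cdot 970}{11 + 970} - 6737} = \frac{1}{\frac{56 + 4850}{981} - 6737} = \frac{1}{\frac{1}{981} \cdot 4906 - 6737} = \frac{1}{\frac{4906}{981} - 6737} = \frac{1}{- \frac{6604091}{981}} = - \frac{981}{6604091}$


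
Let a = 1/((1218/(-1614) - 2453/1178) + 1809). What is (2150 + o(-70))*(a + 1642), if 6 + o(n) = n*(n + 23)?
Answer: 5106783512134304/572340547 ≈ 8.9226e+6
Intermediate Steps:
o(n) = -6 + n*(23 + n) (o(n) = -6 + n*(n + 23) = -6 + n*(23 + n))
a = 316882/572340547 (a = 1/((1218*(-1/1614) - 2453*1/1178) + 1809) = 1/((-203/269 - 2453/1178) + 1809) = 1/(-898991/316882 + 1809) = 1/(572340547/316882) = 316882/572340547 ≈ 0.00055366)
(2150 + o(-70))*(a + 1642) = (2150 + (-6 + (-70)² + 23*(-70)))*(316882/572340547 + 1642) = (2150 + (-6 + 4900 - 1610))*(939783495056/572340547) = (2150 + 3284)*(939783495056/572340547) = 5434*(939783495056/572340547) = 5106783512134304/572340547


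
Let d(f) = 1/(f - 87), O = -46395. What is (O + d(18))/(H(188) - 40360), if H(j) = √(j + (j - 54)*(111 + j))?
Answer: 64601346080/56196682437 + 1600628*√40254/56196682437 ≈ 1.1553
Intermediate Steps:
d(f) = 1/(-87 + f)
H(j) = √(j + (-54 + j)*(111 + j))
(O + d(18))/(H(188) - 40360) = (-46395 + 1/(-87 + 18))/(√(-5994 + 188² + 58*188) - 40360) = (-46395 + 1/(-69))/(√(-5994 + 35344 + 10904) - 40360) = (-46395 - 1/69)/(√40254 - 40360) = -3201256/(69*(-40360 + √40254))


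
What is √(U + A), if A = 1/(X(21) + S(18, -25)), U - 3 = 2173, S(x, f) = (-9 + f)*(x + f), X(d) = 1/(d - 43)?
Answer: √59633884770/5235 ≈ 46.648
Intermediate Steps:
X(d) = 1/(-43 + d)
S(x, f) = (-9 + f)*(f + x)
U = 2176 (U = 3 + 2173 = 2176)
A = 22/5235 (A = 1/(1/(-43 + 21) + ((-25)² - 9*(-25) - 9*18 - 25*18)) = 1/(1/(-22) + (625 + 225 - 162 - 450)) = 1/(-1/22 + 238) = 1/(5235/22) = 22/5235 ≈ 0.0042025)
√(U + A) = √(2176 + 22/5235) = √(11391382/5235) = √59633884770/5235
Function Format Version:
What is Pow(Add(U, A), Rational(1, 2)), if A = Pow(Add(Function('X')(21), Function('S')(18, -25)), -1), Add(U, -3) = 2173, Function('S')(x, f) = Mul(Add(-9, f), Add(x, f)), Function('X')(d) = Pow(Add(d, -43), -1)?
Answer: Mul(Rational(1, 5235), Pow(59633884770, Rational(1, 2))) ≈ 46.648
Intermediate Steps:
Function('X')(d) = Pow(Add(-43, d), -1)
Function('S')(x, f) = Mul(Add(-9, f), Add(f, x))
U = 2176 (U = Add(3, 2173) = 2176)
A = Rational(22, 5235) (A = Pow(Add(Pow(Add(-43, 21), -1), Add(Pow(-25, 2), Mul(-9, -25), Mul(-9, 18), Mul(-25, 18))), -1) = Pow(Add(Pow(-22, -1), Add(625, 225, -162, -450)), -1) = Pow(Add(Rational(-1, 22), 238), -1) = Pow(Rational(5235, 22), -1) = Rational(22, 5235) ≈ 0.0042025)
Pow(Add(U, A), Rational(1, 2)) = Pow(Add(2176, Rational(22, 5235)), Rational(1, 2)) = Pow(Rational(11391382, 5235), Rational(1, 2)) = Mul(Rational(1, 5235), Pow(59633884770, Rational(1, 2)))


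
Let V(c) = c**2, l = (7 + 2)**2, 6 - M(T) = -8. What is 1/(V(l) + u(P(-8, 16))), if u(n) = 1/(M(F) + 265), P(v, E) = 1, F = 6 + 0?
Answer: 279/1830520 ≈ 0.00015242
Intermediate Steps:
F = 6
M(T) = 14 (M(T) = 6 - 1*(-8) = 6 + 8 = 14)
l = 81 (l = 9**2 = 81)
u(n) = 1/279 (u(n) = 1/(14 + 265) = 1/279)
1/(V(l) + u(P(-8, 16))) = 1/(81**2 + 1/279) = 1/(6561 + 1/279) = 1/(1830520/279) = 279/1830520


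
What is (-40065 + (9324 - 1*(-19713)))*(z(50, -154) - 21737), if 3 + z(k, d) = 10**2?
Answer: 238645920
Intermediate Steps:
z(k, d) = 97 (z(k, d) = -3 + 10**2 = -3 + 100 = 97)
(-40065 + (9324 - 1*(-19713)))*(z(50, -154) - 21737) = (-40065 + (9324 - 1*(-19713)))*(97 - 21737) = (-40065 + (9324 + 19713))*(-21640) = (-40065 + 29037)*(-21640) = -11028*(-21640) = 238645920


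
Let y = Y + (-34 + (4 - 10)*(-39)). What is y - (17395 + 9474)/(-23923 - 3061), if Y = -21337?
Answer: -570333939/26984 ≈ -21136.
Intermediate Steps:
y = -21137 (y = -21337 + (-34 + (4 - 10)*(-39)) = -21337 + (-34 - 6*(-39)) = -21337 + (-34 + 234) = -21337 + 200 = -21137)
y - (17395 + 9474)/(-23923 - 3061) = -21137 - (17395 + 9474)/(-23923 - 3061) = -21137 - 26869/(-26984) = -21137 - 26869*(-1)/26984 = -21137 - 1*(-26869/26984) = -21137 + 26869/26984 = -570333939/26984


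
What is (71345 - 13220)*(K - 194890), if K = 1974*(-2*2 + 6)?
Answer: -11098503750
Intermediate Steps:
K = 3948 (K = 1974*(-4 + 6) = 1974*2 = 3948)
(71345 - 13220)*(K - 194890) = (71345 - 13220)*(3948 - 194890) = 58125*(-190942) = -11098503750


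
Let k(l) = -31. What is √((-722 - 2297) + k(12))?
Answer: 5*I*√122 ≈ 55.227*I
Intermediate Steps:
√((-722 - 2297) + k(12)) = √((-722 - 2297) - 31) = √(-3019 - 31) = √(-3050) = 5*I*√122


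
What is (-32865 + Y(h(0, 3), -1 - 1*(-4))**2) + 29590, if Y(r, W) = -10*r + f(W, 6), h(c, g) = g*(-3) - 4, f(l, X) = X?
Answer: 15221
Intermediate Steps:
h(c, g) = -4 - 3*g (h(c, g) = -3*g - 4 = -4 - 3*g)
Y(r, W) = 6 - 10*r (Y(r, W) = -10*r + 6 = 6 - 10*r)
(-32865 + Y(h(0, 3), -1 - 1*(-4))**2) + 29590 = (-32865 + (6 - 10*(-4 - 3*3))**2) + 29590 = (-32865 + (6 - 10*(-4 - 9))**2) + 29590 = (-32865 + (6 - 10*(-13))**2) + 29590 = (-32865 + (6 + 130)**2) + 29590 = (-32865 + 136**2) + 29590 = (-32865 + 18496) + 29590 = -14369 + 29590 = 15221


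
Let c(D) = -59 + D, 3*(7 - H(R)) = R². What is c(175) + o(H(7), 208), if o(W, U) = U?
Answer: 324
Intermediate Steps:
H(R) = 7 - R²/3
c(175) + o(H(7), 208) = (-59 + 175) + 208 = 116 + 208 = 324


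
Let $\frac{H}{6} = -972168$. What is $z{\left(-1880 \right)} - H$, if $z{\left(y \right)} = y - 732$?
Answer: $5830396$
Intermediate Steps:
$H = -5833008$ ($H = 6 \left(-972168\right) = -5833008$)
$z{\left(y \right)} = -732 + y$
$z{\left(-1880 \right)} - H = \left(-732 - 1880\right) - -5833008 = -2612 + 5833008 = 5830396$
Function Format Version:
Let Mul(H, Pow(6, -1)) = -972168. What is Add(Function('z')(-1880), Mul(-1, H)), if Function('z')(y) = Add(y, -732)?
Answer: 5830396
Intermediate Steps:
H = -5833008 (H = Mul(6, -972168) = -5833008)
Function('z')(y) = Add(-732, y)
Add(Function('z')(-1880), Mul(-1, H)) = Add(Add(-732, -1880), Mul(-1, -5833008)) = Add(-2612, 5833008) = 5830396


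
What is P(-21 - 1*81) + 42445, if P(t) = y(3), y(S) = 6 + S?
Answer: 42454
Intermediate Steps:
P(t) = 9 (P(t) = 6 + 3 = 9)
P(-21 - 1*81) + 42445 = 9 + 42445 = 42454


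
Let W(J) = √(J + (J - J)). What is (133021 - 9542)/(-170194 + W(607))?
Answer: -21015384926/28965997029 - 123479*√607/28965997029 ≈ -0.72562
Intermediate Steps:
W(J) = √J (W(J) = √(J + 0) = √J)
(133021 - 9542)/(-170194 + W(607)) = (133021 - 9542)/(-170194 + √607) = 123479/(-170194 + √607)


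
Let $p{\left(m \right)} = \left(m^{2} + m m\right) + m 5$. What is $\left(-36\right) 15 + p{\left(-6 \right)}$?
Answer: $-498$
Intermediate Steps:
$p{\left(m \right)} = 2 m^{2} + 5 m$ ($p{\left(m \right)} = \left(m^{2} + m^{2}\right) + 5 m = 2 m^{2} + 5 m$)
$\left(-36\right) 15 + p{\left(-6 \right)} = \left(-36\right) 15 - 6 \left(5 + 2 \left(-6\right)\right) = -540 - 6 \left(5 - 12\right) = -540 - -42 = -540 + 42 = -498$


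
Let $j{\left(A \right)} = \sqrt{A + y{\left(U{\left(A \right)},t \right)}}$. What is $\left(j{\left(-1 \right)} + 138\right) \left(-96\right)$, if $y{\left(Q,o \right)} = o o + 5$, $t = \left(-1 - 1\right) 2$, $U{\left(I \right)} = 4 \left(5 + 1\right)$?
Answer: $-13248 - 192 \sqrt{5} \approx -13677.0$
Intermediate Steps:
$U{\left(I \right)} = 24$ ($U{\left(I \right)} = 4 \cdot 6 = 24$)
$t = -4$ ($t = \left(-2\right) 2 = -4$)
$y{\left(Q,o \right)} = 5 + o^{2}$ ($y{\left(Q,o \right)} = o^{2} + 5 = 5 + o^{2}$)
$j{\left(A \right)} = \sqrt{21 + A}$ ($j{\left(A \right)} = \sqrt{A + \left(5 + \left(-4\right)^{2}\right)} = \sqrt{A + \left(5 + 16\right)} = \sqrt{A + 21} = \sqrt{21 + A}$)
$\left(j{\left(-1 \right)} + 138\right) \left(-96\right) = \left(\sqrt{21 - 1} + 138\right) \left(-96\right) = \left(\sqrt{20} + 138\right) \left(-96\right) = \left(2 \sqrt{5} + 138\right) \left(-96\right) = \left(138 + 2 \sqrt{5}\right) \left(-96\right) = -13248 - 192 \sqrt{5}$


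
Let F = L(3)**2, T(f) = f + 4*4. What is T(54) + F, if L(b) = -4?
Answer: 86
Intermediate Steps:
T(f) = 16 + f (T(f) = f + 16 = 16 + f)
F = 16 (F = (-4)**2 = 16)
T(54) + F = (16 + 54) + 16 = 70 + 16 = 86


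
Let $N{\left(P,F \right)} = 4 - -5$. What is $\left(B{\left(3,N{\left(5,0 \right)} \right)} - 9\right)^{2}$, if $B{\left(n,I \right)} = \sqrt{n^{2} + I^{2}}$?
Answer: $171 - 54 \sqrt{10} \approx 0.23701$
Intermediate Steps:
$N{\left(P,F \right)} = 9$ ($N{\left(P,F \right)} = 4 + 5 = 9$)
$B{\left(n,I \right)} = \sqrt{I^{2} + n^{2}}$
$\left(B{\left(3,N{\left(5,0 \right)} \right)} - 9\right)^{2} = \left(\sqrt{9^{2} + 3^{2}} - 9\right)^{2} = \left(\sqrt{81 + 9} - 9\right)^{2} = \left(\sqrt{90} - 9\right)^{2} = \left(3 \sqrt{10} - 9\right)^{2} = \left(-9 + 3 \sqrt{10}\right)^{2}$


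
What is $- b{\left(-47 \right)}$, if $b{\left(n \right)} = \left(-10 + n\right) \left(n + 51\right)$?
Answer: $228$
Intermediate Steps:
$b{\left(n \right)} = \left(-10 + n\right) \left(51 + n\right)$
$- b{\left(-47 \right)} = - (-510 + \left(-47\right)^{2} + 41 \left(-47\right)) = - (-510 + 2209 - 1927) = \left(-1\right) \left(-228\right) = 228$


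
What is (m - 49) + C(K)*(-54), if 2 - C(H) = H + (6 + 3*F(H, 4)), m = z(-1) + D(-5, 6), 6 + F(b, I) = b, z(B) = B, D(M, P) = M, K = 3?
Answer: -163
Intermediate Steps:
F(b, I) = -6 + b
m = -6 (m = -1 - 5 = -6)
C(H) = 14 - 4*H (C(H) = 2 - (H + (6 + 3*(-6 + H))) = 2 - (H + (6 + (-18 + 3*H))) = 2 - (H + (-12 + 3*H)) = 2 - (-12 + 4*H) = 2 + (12 - 4*H) = 14 - 4*H)
(m - 49) + C(K)*(-54) = (-6 - 49) + (14 - 4*3)*(-54) = -55 + (14 - 12)*(-54) = -55 + 2*(-54) = -55 - 108 = -163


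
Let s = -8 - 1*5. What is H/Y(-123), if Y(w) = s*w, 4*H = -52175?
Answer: -52175/6396 ≈ -8.1574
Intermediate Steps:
H = -52175/4 (H = (¼)*(-52175) = -52175/4 ≈ -13044.)
s = -13 (s = -8 - 5 = -13)
Y(w) = -13*w
H/Y(-123) = -52175/(4*((-13*(-123)))) = -52175/4/1599 = -52175/4*1/1599 = -52175/6396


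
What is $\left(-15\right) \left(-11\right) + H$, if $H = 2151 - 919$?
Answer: $1397$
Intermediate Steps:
$H = 1232$ ($H = 2151 - 919 = 1232$)
$\left(-15\right) \left(-11\right) + H = \left(-15\right) \left(-11\right) + 1232 = 165 + 1232 = 1397$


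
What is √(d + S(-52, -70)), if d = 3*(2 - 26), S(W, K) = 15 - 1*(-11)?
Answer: I*√46 ≈ 6.7823*I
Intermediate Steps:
S(W, K) = 26 (S(W, K) = 15 + 11 = 26)
d = -72 (d = 3*(-24) = -72)
√(d + S(-52, -70)) = √(-72 + 26) = √(-46) = I*√46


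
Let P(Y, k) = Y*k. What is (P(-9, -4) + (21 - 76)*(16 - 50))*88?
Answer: 167728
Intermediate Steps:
(P(-9, -4) + (21 - 76)*(16 - 50))*88 = (-9*(-4) + (21 - 76)*(16 - 50))*88 = (36 - 55*(-34))*88 = (36 + 1870)*88 = 1906*88 = 167728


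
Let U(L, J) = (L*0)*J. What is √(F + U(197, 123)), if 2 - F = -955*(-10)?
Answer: 2*I*√2387 ≈ 97.714*I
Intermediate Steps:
F = -9548 (F = 2 - (-955)*(-10) = 2 - 1*9550 = 2 - 9550 = -9548)
U(L, J) = 0 (U(L, J) = 0*J = 0)
√(F + U(197, 123)) = √(-9548 + 0) = √(-9548) = 2*I*√2387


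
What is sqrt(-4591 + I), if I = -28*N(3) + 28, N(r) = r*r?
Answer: 3*I*sqrt(535) ≈ 69.39*I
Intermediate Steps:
N(r) = r**2
I = -224 (I = -28*3**2 + 28 = -28*9 + 28 = -252 + 28 = -224)
sqrt(-4591 + I) = sqrt(-4591 - 224) = sqrt(-4815) = 3*I*sqrt(535)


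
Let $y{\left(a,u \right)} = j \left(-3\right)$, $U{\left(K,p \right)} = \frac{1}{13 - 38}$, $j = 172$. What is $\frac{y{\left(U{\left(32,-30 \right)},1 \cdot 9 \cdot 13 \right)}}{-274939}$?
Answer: $\frac{516}{274939} \approx 0.0018768$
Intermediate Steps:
$U{\left(K,p \right)} = - \frac{1}{25}$ ($U{\left(K,p \right)} = \frac{1}{-25} = - \frac{1}{25}$)
$y{\left(a,u \right)} = -516$ ($y{\left(a,u \right)} = 172 \left(-3\right) = -516$)
$\frac{y{\left(U{\left(32,-30 \right)},1 \cdot 9 \cdot 13 \right)}}{-274939} = - \frac{516}{-274939} = \left(-516\right) \left(- \frac{1}{274939}\right) = \frac{516}{274939}$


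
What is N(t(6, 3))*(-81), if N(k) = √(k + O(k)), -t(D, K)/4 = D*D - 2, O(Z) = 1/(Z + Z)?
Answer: -81*I*√628881/68 ≈ -944.63*I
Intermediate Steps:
O(Z) = 1/(2*Z)
t(D, K) = 8 - 4*D² (t(D, K) = -4*(D*D - 2) = -4*(D² - 2) = -4*(-2 + D²) = 8 - 4*D²)
N(k) = √(k + 1/(2*k))
N(t(6, 3))*(-81) = (√(2/(8 - 4*6²) + 4*(8 - 4*6²))/2)*(-81) = (√(2/(8 - 4*36) + 4*(8 - 4*36))/2)*(-81) = (√(2/(8 - 144) + 4*(8 - 144))/2)*(-81) = (√(2/(-136) + 4*(-136))/2)*(-81) = (√(2*(-1/136) - 544)/2)*(-81) = (√(-1/68 - 544)/2)*(-81) = (√(-36993/68)/2)*(-81) = ((I*√628881/34)/2)*(-81) = (I*√628881/68)*(-81) = -81*I*√628881/68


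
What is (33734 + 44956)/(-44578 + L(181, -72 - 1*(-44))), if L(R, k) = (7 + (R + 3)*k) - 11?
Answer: -13115/8289 ≈ -1.5822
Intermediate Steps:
L(R, k) = -4 + k*(3 + R) (L(R, k) = (7 + (3 + R)*k) - 11 = (7 + k*(3 + R)) - 11 = -4 + k*(3 + R))
(33734 + 44956)/(-44578 + L(181, -72 - 1*(-44))) = (33734 + 44956)/(-44578 + (-4 + 3*(-72 - 1*(-44)) + 181*(-72 - 1*(-44)))) = 78690/(-44578 + (-4 + 3*(-72 + 44) + 181*(-72 + 44))) = 78690/(-44578 + (-4 + 3*(-28) + 181*(-28))) = 78690/(-44578 + (-4 - 84 - 5068)) = 78690/(-44578 - 5156) = 78690/(-49734) = 78690*(-1/49734) = -13115/8289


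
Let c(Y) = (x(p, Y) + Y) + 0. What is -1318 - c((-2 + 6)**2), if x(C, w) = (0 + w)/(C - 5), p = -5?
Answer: -6662/5 ≈ -1332.4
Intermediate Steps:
x(C, w) = w/(-5 + C)
c(Y) = 9*Y/10 (c(Y) = (Y/(-5 - 5) + Y) + 0 = (Y/(-10) + Y) + 0 = (Y*(-1/10) + Y) + 0 = (-Y/10 + Y) + 0 = 9*Y/10 + 0 = 9*Y/10)
-1318 - c((-2 + 6)**2) = -1318 - 9*(-2 + 6)**2/10 = -1318 - 9*4**2/10 = -1318 - 9*16/10 = -1318 - 1*72/5 = -1318 - 72/5 = -6662/5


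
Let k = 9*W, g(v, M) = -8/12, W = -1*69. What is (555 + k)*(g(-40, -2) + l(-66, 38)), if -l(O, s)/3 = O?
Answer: -13024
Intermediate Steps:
W = -69
l(O, s) = -3*O
g(v, M) = -⅔ (g(v, M) = -8*1/12 = -⅔)
k = -621 (k = 9*(-69) = -621)
(555 + k)*(g(-40, -2) + l(-66, 38)) = (555 - 621)*(-⅔ - 3*(-66)) = -66*(-⅔ + 198) = -66*592/3 = -13024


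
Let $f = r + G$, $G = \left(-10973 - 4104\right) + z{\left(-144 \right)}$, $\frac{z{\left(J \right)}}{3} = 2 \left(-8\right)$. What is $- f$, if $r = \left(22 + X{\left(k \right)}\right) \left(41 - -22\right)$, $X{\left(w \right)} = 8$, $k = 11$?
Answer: $13235$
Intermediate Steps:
$z{\left(J \right)} = -48$ ($z{\left(J \right)} = 3 \cdot 2 \left(-8\right) = 3 \left(-16\right) = -48$)
$r = 1890$ ($r = \left(22 + 8\right) \left(41 - -22\right) = 30 \left(41 + 22\right) = 30 \cdot 63 = 1890$)
$G = -15125$ ($G = \left(-10973 - 4104\right) - 48 = -15077 - 48 = -15125$)
$f = -13235$ ($f = 1890 - 15125 = -13235$)
$- f = \left(-1\right) \left(-13235\right) = 13235$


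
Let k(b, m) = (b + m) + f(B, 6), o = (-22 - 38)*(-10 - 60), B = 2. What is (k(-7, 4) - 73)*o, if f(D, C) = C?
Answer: -294000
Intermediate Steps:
o = 4200 (o = -60*(-70) = 4200)
k(b, m) = 6 + b + m (k(b, m) = (b + m) + 6 = 6 + b + m)
(k(-7, 4) - 73)*o = ((6 - 7 + 4) - 73)*4200 = (3 - 73)*4200 = -70*4200 = -294000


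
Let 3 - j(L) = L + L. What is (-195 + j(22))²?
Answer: 55696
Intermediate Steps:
j(L) = 3 - 2*L (j(L) = 3 - (L + L) = 3 - 2*L)
(-195 + j(22))² = (-195 + (3 - 2*22))² = (-195 + (3 - 44))² = (-195 - 41)² = (-236)² = 55696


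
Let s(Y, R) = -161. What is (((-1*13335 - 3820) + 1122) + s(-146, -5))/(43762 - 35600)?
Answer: -8097/4081 ≈ -1.9841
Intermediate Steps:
(((-1*13335 - 3820) + 1122) + s(-146, -5))/(43762 - 35600) = (((-1*13335 - 3820) + 1122) - 161)/(43762 - 35600) = (((-13335 - 3820) + 1122) - 161)/8162 = ((-17155 + 1122) - 161)*(1/8162) = (-16033 - 161)*(1/8162) = -16194*1/8162 = -8097/4081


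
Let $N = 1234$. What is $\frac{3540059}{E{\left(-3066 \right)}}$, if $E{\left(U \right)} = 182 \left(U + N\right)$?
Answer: $- \frac{3540059}{333424} \approx -10.617$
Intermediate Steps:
$E{\left(U \right)} = 224588 + 182 U$ ($E{\left(U \right)} = 182 \left(U + 1234\right) = 182 \left(1234 + U\right) = 224588 + 182 U$)
$\frac{3540059}{E{\left(-3066 \right)}} = \frac{3540059}{224588 + 182 \left(-3066\right)} = \frac{3540059}{224588 - 558012} = \frac{3540059}{-333424} = 3540059 \left(- \frac{1}{333424}\right) = - \frac{3540059}{333424}$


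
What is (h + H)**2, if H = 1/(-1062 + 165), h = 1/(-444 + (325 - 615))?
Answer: 2660161/433487926404 ≈ 6.1366e-6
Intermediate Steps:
h = -1/734 (h = 1/(-444 - 290) = 1/(-734) = -1/734 ≈ -0.0013624)
H = -1/897 (H = 1/(-897) = -1/897 ≈ -0.0011148)
(h + H)**2 = (-1/734 - 1/897)**2 = (-1631/658398)**2 = 2660161/433487926404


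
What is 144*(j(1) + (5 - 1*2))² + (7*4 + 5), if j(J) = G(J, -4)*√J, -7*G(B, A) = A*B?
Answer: 91617/49 ≈ 1869.7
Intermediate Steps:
G(B, A) = -A*B/7
j(J) = 4*J^(3/2)/7 (j(J) = (-⅐*(-4)*J)*√J = (4*J/7)*√J = 4*J^(3/2)/7)
144*(j(1) + (5 - 1*2))² + (7*4 + 5) = 144*(4*1^(3/2)/7 + (5 - 1*2))² + (7*4 + 5) = 144*((4/7)*1 + (5 - 2))² + (28 + 5) = 144*(4/7 + 3)² + 33 = 144*(25/7)² + 33 = 144*(625/49) + 33 = 90000/49 + 33 = 91617/49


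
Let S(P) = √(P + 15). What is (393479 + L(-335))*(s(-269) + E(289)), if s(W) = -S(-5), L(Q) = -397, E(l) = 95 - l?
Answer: -76257908 - 393082*√10 ≈ -7.7501e+7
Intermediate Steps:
S(P) = √(15 + P)
s(W) = -√10 (s(W) = -√(15 - 5) = -√10)
(393479 + L(-335))*(s(-269) + E(289)) = (393479 - 397)*(-√10 + (95 - 1*289)) = 393082*(-√10 + (95 - 289)) = 393082*(-√10 - 194) = 393082*(-194 - √10) = -76257908 - 393082*√10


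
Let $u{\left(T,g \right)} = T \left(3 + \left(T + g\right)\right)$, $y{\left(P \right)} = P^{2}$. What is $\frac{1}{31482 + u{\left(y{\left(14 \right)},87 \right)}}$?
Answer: $\frac{1}{87538} \approx 1.1424 \cdot 10^{-5}$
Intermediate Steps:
$u{\left(T,g \right)} = T \left(3 + T + g\right)$
$\frac{1}{31482 + u{\left(y{\left(14 \right)},87 \right)}} = \frac{1}{31482 + 14^{2} \left(3 + 14^{2} + 87\right)} = \frac{1}{31482 + 196 \left(3 + 196 + 87\right)} = \frac{1}{31482 + 196 \cdot 286} = \frac{1}{31482 + 56056} = \frac{1}{87538}$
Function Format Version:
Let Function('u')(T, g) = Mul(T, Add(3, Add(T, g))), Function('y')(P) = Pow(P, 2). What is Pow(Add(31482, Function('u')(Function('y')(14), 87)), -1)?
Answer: Rational(1, 87538) ≈ 1.1424e-5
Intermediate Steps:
Function('u')(T, g) = Mul(T, Add(3, T, g))
Pow(Add(31482, Function('u')(Function('y')(14), 87)), -1) = Pow(Add(31482, Mul(Pow(14, 2), Add(3, Pow(14, 2), 87))), -1) = Pow(Add(31482, Mul(196, Add(3, 196, 87))), -1) = Pow(Add(31482, Mul(196, 286)), -1) = Pow(Add(31482, 56056), -1) = Pow(87538, -1) = Rational(1, 87538)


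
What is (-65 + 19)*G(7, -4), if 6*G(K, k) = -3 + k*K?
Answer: 713/3 ≈ 237.67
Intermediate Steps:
G(K, k) = -½ + K*k/6 (G(K, k) = (-3 + k*K)/6 = (-3 + K*k)/6 = -½ + K*k/6)
(-65 + 19)*G(7, -4) = (-65 + 19)*(-½ + (⅙)*7*(-4)) = -46*(-½ - 14/3) = -46*(-31/6) = 713/3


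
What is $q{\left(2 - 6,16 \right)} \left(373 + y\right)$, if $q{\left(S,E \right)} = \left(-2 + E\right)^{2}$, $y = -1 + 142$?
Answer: $100744$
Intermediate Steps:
$y = 141$
$q{\left(2 - 6,16 \right)} \left(373 + y\right) = \left(-2 + 16\right)^{2} \left(373 + 141\right) = 14^{2} \cdot 514 = 196 \cdot 514 = 100744$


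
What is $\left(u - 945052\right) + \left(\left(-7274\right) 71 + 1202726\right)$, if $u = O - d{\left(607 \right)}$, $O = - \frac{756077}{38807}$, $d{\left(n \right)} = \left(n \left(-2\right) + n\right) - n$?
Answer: $- \frac{9996119839}{38807} \approx -2.5759 \cdot 10^{5}$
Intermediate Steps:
$d{\left(n \right)} = - 2 n$ ($d{\left(n \right)} = \left(- 2 n + n\right) - n = - n - n = - 2 n$)
$O = - \frac{756077}{38807}$ ($O = \left(-756077\right) \frac{1}{38807} = - \frac{756077}{38807} \approx -19.483$)
$u = \frac{46355621}{38807}$ ($u = - \frac{756077}{38807} - \left(-2\right) 607 = - \frac{756077}{38807} - -1214 = - \frac{756077}{38807} + 1214 = \frac{46355621}{38807} \approx 1194.5$)
$\left(u - 945052\right) + \left(\left(-7274\right) 71 + 1202726\right) = \left(\frac{46355621}{38807} - 945052\right) + \left(\left(-7274\right) 71 + 1202726\right) = - \frac{36628277343}{38807} + \left(-516454 + 1202726\right) = - \frac{36628277343}{38807} + 686272 = - \frac{9996119839}{38807}$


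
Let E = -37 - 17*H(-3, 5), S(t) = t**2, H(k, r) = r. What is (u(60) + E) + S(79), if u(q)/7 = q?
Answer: 6539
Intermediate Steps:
u(q) = 7*q
E = -122 (E = -37 - 17*5 = -37 - 85 = -122)
(u(60) + E) + S(79) = (7*60 - 122) + 79**2 = (420 - 122) + 6241 = 298 + 6241 = 6539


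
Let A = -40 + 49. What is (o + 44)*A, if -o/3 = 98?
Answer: -2250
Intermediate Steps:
o = -294 (o = -3*98 = -294)
A = 9
(o + 44)*A = (-294 + 44)*9 = -250*9 = -2250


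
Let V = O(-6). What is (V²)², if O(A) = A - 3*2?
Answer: 20736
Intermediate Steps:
O(A) = -6 + A (O(A) = A - 6 = -6 + A)
V = -12 (V = -6 - 6 = -12)
(V²)² = ((-12)²)² = 144² = 20736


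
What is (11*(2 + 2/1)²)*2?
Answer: 352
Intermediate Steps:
(11*(2 + 2/1)²)*2 = (11*(2 + 2*1)²)*2 = (11*(2 + 2)²)*2 = (11*4²)*2 = (11*16)*2 = 176*2 = 352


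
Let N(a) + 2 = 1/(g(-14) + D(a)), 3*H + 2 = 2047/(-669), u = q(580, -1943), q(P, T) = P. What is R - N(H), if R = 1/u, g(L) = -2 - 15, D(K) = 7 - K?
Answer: 4107069/1935460 ≈ 2.1220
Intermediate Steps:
u = 580
H = -3385/2007 (H = -⅔ + (2047/(-669))/3 = -⅔ + (2047*(-1/669))/3 = -⅔ + (⅓)*(-2047/669) = -⅔ - 2047/2007 = -3385/2007 ≈ -1.6866)
g(L) = -17
N(a) = -2 + 1/(-10 - a) (N(a) = -2 + 1/(-17 + (7 - a)) = -2 + 1/(-10 - a))
R = 1/580 ≈ 0.0017241
R - N(H) = 1/580 - (-21 - 2*(-3385/2007))/(10 - 3385/2007) = 1/580 - (-21 + 6770/2007)/16685/2007 = 1/580 - 2007*(-35377)/(16685*2007) = 1/580 - 1*(-35377/16685) = 1/580 + 35377/16685 = 4107069/1935460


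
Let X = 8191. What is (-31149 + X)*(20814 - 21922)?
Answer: 25437464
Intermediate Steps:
(-31149 + X)*(20814 - 21922) = (-31149 + 8191)*(20814 - 21922) = -22958*(-1108) = 25437464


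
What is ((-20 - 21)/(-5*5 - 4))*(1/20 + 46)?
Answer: 37761/580 ≈ 65.105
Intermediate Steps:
((-20 - 21)/(-5*5 - 4))*(1/20 + 46) = (-41/(-25 - 4))*(1/20 + 46) = -41/(-29)*(921/20) = -41*(-1/29)*(921/20) = (41/29)*(921/20) = 37761/580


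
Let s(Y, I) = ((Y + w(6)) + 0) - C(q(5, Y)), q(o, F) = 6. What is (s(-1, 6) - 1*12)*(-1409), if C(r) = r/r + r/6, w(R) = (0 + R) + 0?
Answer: 12681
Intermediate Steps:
w(R) = R (w(R) = R + 0 = R)
C(r) = 1 + r/6 (C(r) = 1 + r*(⅙) = 1 + r/6)
s(Y, I) = 4 + Y (s(Y, I) = ((Y + 6) + 0) - (1 + (⅙)*6) = ((6 + Y) + 0) - (1 + 1) = (6 + Y) - 1*2 = (6 + Y) - 2 = 4 + Y)
(s(-1, 6) - 1*12)*(-1409) = ((4 - 1) - 1*12)*(-1409) = (3 - 12)*(-1409) = -9*(-1409) = 12681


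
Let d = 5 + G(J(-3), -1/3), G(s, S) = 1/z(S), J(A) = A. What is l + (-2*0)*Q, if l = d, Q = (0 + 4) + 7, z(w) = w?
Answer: 2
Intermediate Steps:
G(s, S) = 1/S
Q = 11 (Q = 4 + 7 = 11)
d = 2 (d = 5 + 1/(-1/3) = 5 - 3 = 2)
l = 2
l + (-2*0)*Q = 2 - 2*0*11 = 2 + 0*11 = 2 + 0 = 2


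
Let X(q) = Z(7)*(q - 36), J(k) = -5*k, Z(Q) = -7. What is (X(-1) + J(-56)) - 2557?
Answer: -2018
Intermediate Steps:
X(q) = 252 - 7*q (X(q) = -7*(q - 36) = -7*(-36 + q) = 252 - 7*q)
(X(-1) + J(-56)) - 2557 = ((252 - 7*(-1)) - 5*(-56)) - 2557 = ((252 + 7) + 280) - 2557 = (259 + 280) - 2557 = 539 - 2557 = -2018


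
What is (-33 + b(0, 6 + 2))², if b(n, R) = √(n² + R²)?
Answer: 625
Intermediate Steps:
b(n, R) = √(R² + n²)
(-33 + b(0, 6 + 2))² = (-33 + √((6 + 2)² + 0²))² = (-33 + √(8² + 0))² = (-33 + √(64 + 0))² = (-33 + √64)² = (-33 + 8)² = (-25)² = 625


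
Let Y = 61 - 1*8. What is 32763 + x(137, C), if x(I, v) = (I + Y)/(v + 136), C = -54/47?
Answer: 103830412/3169 ≈ 32764.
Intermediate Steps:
Y = 53 (Y = 61 - 8 = 53)
C = -54/47 (C = -54*1/47 = -54/47 ≈ -1.1489)
x(I, v) = (53 + I)/(136 + v) (x(I, v) = (I + 53)/(v + 136) = (53 + I)/(136 + v))
32763 + x(137, C) = 32763 + (53 + 137)/(136 - 54/47) = 32763 + 190/(6338/47) = 32763 + (47/6338)*190 = 32763 + 4465/3169 = 103830412/3169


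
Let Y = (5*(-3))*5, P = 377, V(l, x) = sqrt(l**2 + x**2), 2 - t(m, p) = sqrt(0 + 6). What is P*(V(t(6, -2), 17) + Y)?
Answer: -28275 + 377*sqrt(299 - 4*sqrt(6)) ≈ -21864.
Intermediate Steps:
t(m, p) = 2 - sqrt(6) (t(m, p) = 2 - sqrt(0 + 6) = 2 - sqrt(6))
Y = -75 (Y = -15*5 = -75)
P*(V(t(6, -2), 17) + Y) = 377*(sqrt((2 - sqrt(6))**2 + 17**2) - 75) = 377*(sqrt((2 - sqrt(6))**2 + 289) - 75) = 377*(sqrt(289 + (2 - sqrt(6))**2) - 75) = 377*(-75 + sqrt(289 + (2 - sqrt(6))**2)) = -28275 + 377*sqrt(289 + (2 - sqrt(6))**2)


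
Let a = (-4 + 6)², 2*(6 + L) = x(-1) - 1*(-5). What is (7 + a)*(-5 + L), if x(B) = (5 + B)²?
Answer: -11/2 ≈ -5.5000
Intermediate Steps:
L = 9/2 (L = -6 + ((5 - 1)² - 1*(-5))/2 = -6 + (4² + 5)/2 = -6 + (16 + 5)/2 = -6 + (½)*21 = -6 + 21/2 = 9/2 ≈ 4.5000)
a = 4 (a = 2² = 4)
(7 + a)*(-5 + L) = (7 + 4)*(-5 + 9/2) = 11*(-½) = -11/2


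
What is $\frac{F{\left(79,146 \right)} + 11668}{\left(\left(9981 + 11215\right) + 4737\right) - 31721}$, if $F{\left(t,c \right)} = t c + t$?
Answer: $- \frac{23281}{5788} \approx -4.0223$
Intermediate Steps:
$F{\left(t,c \right)} = t + c t$ ($F{\left(t,c \right)} = c t + t = t + c t$)
$\frac{F{\left(79,146 \right)} + 11668}{\left(\left(9981 + 11215\right) + 4737\right) - 31721} = \frac{79 \left(1 + 146\right) + 11668}{\left(\left(9981 + 11215\right) + 4737\right) - 31721} = \frac{79 \cdot 147 + 11668}{\left(21196 + 4737\right) - 31721} = \frac{11613 + 11668}{25933 - 31721} = \frac{23281}{-5788} = 23281 \left(- \frac{1}{5788}\right) = - \frac{23281}{5788}$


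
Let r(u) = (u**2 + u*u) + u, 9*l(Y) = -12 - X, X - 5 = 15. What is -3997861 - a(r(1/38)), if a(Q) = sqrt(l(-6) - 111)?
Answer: -3997861 - I*sqrt(1031)/3 ≈ -3.9979e+6 - 10.703*I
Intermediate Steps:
X = 20 (X = 5 + 15 = 20)
l(Y) = -32/9 (l(Y) = (-12 - 1*20)/9 = (-12 - 20)/9 = (1/9)*(-32) = -32/9)
r(u) = u + 2*u**2 (r(u) = (u**2 + u**2) + u = 2*u**2 + u = u + 2*u**2)
a(Q) = I*sqrt(1031)/3 (a(Q) = sqrt(-32/9 - 111) = sqrt(-1031/9) = I*sqrt(1031)/3)
-3997861 - a(r(1/38)) = -3997861 - I*sqrt(1031)/3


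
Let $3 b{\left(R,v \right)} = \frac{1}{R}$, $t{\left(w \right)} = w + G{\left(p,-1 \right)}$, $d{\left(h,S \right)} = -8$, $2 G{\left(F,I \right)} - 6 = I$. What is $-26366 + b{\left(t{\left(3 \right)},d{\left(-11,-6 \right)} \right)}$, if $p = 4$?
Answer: $- \frac{870076}{33} \approx -26366.0$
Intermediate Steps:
$G{\left(F,I \right)} = 3 + \frac{I}{2}$
$t{\left(w \right)} = \frac{5}{2} + w$ ($t{\left(w \right)} = w + \left(3 + \frac{1}{2} \left(-1\right)\right) = w + \left(3 - \frac{1}{2}\right) = w + \frac{5}{2} = \frac{5}{2} + w$)
$b{\left(R,v \right)} = \frac{1}{3 R}$
$-26366 + b{\left(t{\left(3 \right)},d{\left(-11,-6 \right)} \right)} = -26366 + \frac{1}{3 \left(\frac{5}{2} + 3\right)} = -26366 + \frac{1}{3 \cdot \frac{11}{2}} = -26366 + \frac{1}{3} \cdot \frac{2}{11} = -26366 + \frac{2}{33} = - \frac{870076}{33}$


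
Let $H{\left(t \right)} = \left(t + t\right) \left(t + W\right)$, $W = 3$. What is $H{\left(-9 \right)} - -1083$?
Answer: $1191$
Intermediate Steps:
$H{\left(t \right)} = 2 t \left(3 + t\right)$ ($H{\left(t \right)} = \left(t + t\right) \left(t + 3\right) = 2 t \left(3 + t\right)$)
$H{\left(-9 \right)} - -1083 = 2 \left(-9\right) \left(3 - 9\right) - -1083 = 2 \left(-9\right) \left(-6\right) + 1083 = 108 + 1083 = 1191$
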